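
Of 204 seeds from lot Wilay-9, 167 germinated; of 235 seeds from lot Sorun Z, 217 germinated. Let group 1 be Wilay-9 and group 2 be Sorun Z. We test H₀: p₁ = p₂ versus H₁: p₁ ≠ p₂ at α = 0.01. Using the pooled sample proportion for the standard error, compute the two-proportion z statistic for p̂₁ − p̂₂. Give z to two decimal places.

z = -3.31

p̂₁ = 167/204 ≈ 0.8186, p̂₂ = 217/235 ≈ 0.9234.
Pooled p̂ = (167+217)/(204+235) = 384/439 = 0.8747.
SE = √(p̂(1−p̂)(1/n₁+1/n₂)) = √(0.8747·0.1253·0.00915728) = √(0.00100353) = 0.0317.
z = (0.8186 − 0.9234)/0.0317 = -0.1048/0.0317 = -3.31.
p-value = 2·P(Z > 3.307) ≈ 0.0009, so at α = 0.01 we reject H₀.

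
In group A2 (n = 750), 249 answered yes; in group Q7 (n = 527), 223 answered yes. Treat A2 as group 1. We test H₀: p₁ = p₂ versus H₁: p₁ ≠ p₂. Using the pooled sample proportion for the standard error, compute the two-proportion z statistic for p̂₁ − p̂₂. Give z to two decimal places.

p̂₁ = 249/750 = 0.3320, p̂₂ = 223/527 = 0.4231.
Pooled p̂ = (249+223)/(750+527) = 472/1277 = 0.3696.
SE = √(0.233 × 0.00323087) = 0.0274.
z = (0.3320 − 0.4231)/0.0274 = -0.0911/0.0274 = -3.32.

z = -3.32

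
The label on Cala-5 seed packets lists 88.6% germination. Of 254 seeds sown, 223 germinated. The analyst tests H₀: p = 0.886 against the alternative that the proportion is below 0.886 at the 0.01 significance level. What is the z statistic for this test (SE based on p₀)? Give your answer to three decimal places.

z = -0.404

p̂ = 223/254 = 0.87795.
Standard error under H₀: √(0.886×0.114/254) = 0.01994.
z = (0.87795 − 0.886)/0.01994 = -0.00805/0.01994 = -0.404.
p-value = P(Z < -0.404) ≈ 0.3433. With α = 0.01, fail to reject H₀.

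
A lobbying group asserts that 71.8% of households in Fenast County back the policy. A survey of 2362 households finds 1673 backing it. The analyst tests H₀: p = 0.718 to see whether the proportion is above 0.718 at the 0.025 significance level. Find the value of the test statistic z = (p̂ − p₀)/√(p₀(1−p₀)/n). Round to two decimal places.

z = -1.05

p̂ = 1673/2362 ≈ 0.70830.
Standard error under H₀: √(0.718×0.282/2362) = 0.00926.
z = (0.70830 − 0.718)/0.00926 = -0.00970/0.00926 = -1.05.
p-value = P(Z > -1.048) ≈ 0.8527; since p > α = 0.025, fail to reject H₀.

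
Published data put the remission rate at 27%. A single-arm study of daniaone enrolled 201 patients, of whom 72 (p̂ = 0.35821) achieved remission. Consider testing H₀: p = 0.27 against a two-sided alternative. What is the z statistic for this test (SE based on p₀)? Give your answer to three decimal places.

z = 2.817

p̂ = 72/201 ≈ 0.35821.
Under H₀, SE = √(0.27·0.73/201) = √(0.000980597) = 0.03131.
z = (0.35821 − 0.27)/0.03131 = 0.08821/0.03131 = 2.817.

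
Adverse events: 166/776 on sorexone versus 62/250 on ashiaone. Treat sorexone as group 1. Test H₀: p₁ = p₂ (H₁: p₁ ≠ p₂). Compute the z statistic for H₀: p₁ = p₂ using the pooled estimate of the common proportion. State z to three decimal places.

z = -1.127

p̂₁ = 166/776 ≈ 0.21392, p̂₂ = 62/250 ≈ 0.24800.
Pooled p̂ = (166+62)/(776+250) = 228/1026 = 0.22222.
SE = √(0.17284 × 0.00528866) = 0.03023.
z = (0.21392 − 0.24800)/0.03023 = -0.03408/0.03023 = -1.127.
Two-sided p-value ≈ 2·Φ(−1.127) = 0.2596.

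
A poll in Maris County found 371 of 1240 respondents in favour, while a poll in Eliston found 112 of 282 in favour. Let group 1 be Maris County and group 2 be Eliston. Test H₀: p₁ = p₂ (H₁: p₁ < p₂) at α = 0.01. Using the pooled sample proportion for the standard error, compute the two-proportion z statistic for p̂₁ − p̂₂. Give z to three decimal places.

p̂₁ = 371/1240 ≈ 0.29919, p̂₂ = 112/282 ≈ 0.39716.
Pooled p̂ = (371+112)/(1240+282) = 483/1522 = 0.31735.
SE = √(0.216637 × 0.00435255) = 0.03071.
z = (0.29919 − 0.39716)/0.03071 = -0.09797/0.03071 = -3.190.
p-value = P(Z < -3.190) ≈ 0.0007; since p < α = 0.01, reject H₀.

z = -3.190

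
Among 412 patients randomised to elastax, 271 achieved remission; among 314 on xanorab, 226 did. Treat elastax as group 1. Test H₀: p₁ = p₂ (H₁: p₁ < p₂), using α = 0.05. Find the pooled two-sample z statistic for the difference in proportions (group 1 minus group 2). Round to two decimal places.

z = -1.78

p̂₁ = 271/412 ≈ 0.6578, p̂₂ = 226/314 ≈ 0.7197.
Pooled p̂ = (271+226)/(412+314) = 497/726 = 0.6846.
SE = √(0.215933 × 0.0056119) = 0.0348.
z = (0.6578 − 0.7197)/0.0348 = -0.0619/0.0348 = -1.78.
p-value = P(Z < -1.780) ≈ 0.0375; since p < α = 0.05, reject H₀.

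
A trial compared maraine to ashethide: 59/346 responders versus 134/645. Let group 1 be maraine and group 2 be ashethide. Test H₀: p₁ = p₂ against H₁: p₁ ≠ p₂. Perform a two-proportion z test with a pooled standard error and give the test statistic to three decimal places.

z = -1.411

p̂₁ = 59/346 ≈ 0.17052, p̂₂ = 134/645 ≈ 0.20775.
Pooled p̂ = (59+134)/(346+645) = 193/991 = 0.19475.
SE = √(p̂(1−p̂)(1/n₁+1/n₂)) = √(0.19475·0.80525·0.00444056) = √(0.000696387) = 0.02639.
z = (0.17052 − 0.20775)/0.02639 = -0.03723/0.02639 = -1.411.
p-value = 2·P(Z > 1.411) ≈ 0.1583.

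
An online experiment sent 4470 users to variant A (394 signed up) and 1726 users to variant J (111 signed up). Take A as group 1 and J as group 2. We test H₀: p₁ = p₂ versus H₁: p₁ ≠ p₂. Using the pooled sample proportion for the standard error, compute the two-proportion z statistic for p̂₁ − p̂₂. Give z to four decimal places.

z = 3.0737

p̂₁ = 394/4470 ≈ 0.0881432, p̂₂ = 111/1726 ≈ 0.0643105.
Pooled p̂ = (394+111)/(4470+1726) = 505/6196 = 0.0815042.
SE = √(0.0748613 × 0.000803088) = 0.0077537.
z = (0.0881432 − 0.0643105)/0.0077537 = 0.0238327/0.0077537 = 3.0737.
p-value = 2·P(Z > 3.074) ≈ 0.0021.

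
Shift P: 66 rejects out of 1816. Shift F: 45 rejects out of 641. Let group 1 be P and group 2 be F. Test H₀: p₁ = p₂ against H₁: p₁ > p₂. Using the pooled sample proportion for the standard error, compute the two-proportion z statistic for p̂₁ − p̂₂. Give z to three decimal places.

p̂₁ = 66/1816 ≈ 0.036344, p̂₂ = 45/641 ≈ 0.070203.
Pooled p̂ = (66+45)/(1816+641) = 111/2457 = 0.045177.
SE = √(p̂(1−p̂)(1/n₁+1/n₂)) = √(0.045177·0.954823·0.00211072) = √(9.10483e-05) = 0.009542.
z = (0.036344 − 0.070203)/0.009542 = -0.033859/0.009542 = -3.548.

z = -3.548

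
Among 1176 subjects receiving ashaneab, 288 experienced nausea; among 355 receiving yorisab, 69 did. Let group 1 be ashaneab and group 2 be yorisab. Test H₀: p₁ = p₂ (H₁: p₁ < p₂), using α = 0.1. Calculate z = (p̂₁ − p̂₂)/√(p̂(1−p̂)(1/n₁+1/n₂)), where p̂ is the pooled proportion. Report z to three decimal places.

z = 1.973

p̂₁ = 288/1176 ≈ 0.24490, p̂₂ = 69/355 ≈ 0.19437.
Pooled p̂ = (288+69)/(1176+355) = 357/1531 = 0.23318.
SE = √(p̂(1−p̂)(1/n₁+1/n₂)) = √(0.23318·0.76682·0.00366724) = √(0.000655731) = 0.02561.
z = (0.24490 − 0.19437)/0.02561 = 0.05053/0.02561 = 1.973.
p-value = P(Z < 1.973) ≈ 0.9758. With α = 0.1, fail to reject H₀.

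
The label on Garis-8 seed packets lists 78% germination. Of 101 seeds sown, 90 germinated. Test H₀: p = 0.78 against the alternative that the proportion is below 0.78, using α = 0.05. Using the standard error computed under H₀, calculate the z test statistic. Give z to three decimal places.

z = 2.695

p̂ = 90/101 ≈ 0.89109.
Under H₀, SE = √(0.78·0.22/101) = √(0.00169901) = 0.04122.
z = (0.89109 − 0.78)/0.04122 = 0.11109/0.04122 = 2.695.
p-value = P(Z < 2.695) ≈ 0.9965. With α = 0.05, fail to reject H₀.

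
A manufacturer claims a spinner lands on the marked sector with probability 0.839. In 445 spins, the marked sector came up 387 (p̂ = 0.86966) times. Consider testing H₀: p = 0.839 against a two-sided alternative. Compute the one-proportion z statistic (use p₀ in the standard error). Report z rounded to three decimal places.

z = 1.760

p̂ = 387/445 = 0.86966.
SE = √(p₀(1−p₀)/n) = √(0.13508/445) = 0.01742.
z = (0.86966 − 0.839)/0.01742 = 0.03066/0.01742 = 1.760.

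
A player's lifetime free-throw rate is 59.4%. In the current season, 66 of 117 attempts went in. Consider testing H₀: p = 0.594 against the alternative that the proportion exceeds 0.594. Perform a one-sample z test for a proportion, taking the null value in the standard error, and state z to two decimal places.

p̂ = 66/117 = 0.5641.
SE = √(p₀(1−p₀)/n) = √(0.24116/117) = 0.0454.
z = (0.5641 − 0.594)/0.0454 = -0.0299/0.0454 = -0.66.
p-value = P(Z > -0.659) ≈ 0.7449.

z = -0.66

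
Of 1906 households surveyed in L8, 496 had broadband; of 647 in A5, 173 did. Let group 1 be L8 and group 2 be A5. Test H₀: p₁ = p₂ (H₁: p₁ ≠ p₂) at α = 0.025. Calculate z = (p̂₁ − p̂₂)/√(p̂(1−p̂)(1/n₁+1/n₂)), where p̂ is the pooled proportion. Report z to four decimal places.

p̂₁ = 496/1906 ≈ 0.260231, p̂₂ = 173/647 ≈ 0.267388.
Pooled p̂ = (496+173)/(1906+647) = 669/2553 = 0.262045.
SE = √(0.193377 × 0.00207025) = 0.020008.
z = (0.260231 − 0.267388)/0.020008 = -0.007157/0.020008 = -0.3577.
p-value = 2·P(Z > 0.358) ≈ 0.7206, so at α = 0.025 we fail to reject H₀.

z = -0.3577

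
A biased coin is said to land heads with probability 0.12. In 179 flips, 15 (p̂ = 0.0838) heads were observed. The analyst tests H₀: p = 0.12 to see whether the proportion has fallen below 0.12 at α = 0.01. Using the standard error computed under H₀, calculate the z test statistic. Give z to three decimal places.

z = -1.490

p̂ = 15/179 ≈ 0.08380.
SE = √(p₀(1−p₀)/n) = √(0.1056/179) = 0.02429.
z = (0.08380 − 0.12)/0.02429 = -0.03620/0.02429 = -1.490.
p-value = P(Z < -1.490) ≈ 0.0681, so at α = 0.01 we fail to reject H₀.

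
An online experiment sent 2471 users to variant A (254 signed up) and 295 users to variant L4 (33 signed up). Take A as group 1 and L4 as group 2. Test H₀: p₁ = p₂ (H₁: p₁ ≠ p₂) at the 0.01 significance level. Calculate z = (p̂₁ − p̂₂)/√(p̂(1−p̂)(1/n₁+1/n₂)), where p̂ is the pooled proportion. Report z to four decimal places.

z = -0.4829

p̂₁ = 254/2471 = 0.102792, p̂₂ = 33/295 = 0.111864.
Pooled p̂ = (254+33)/(2471+295) = 287/2766 = 0.103760.
SE = √(0.0929938 × 0.00379452) = 0.018785.
z = (0.102792 − 0.111864)/0.018785 = -0.009072/0.018785 = -0.4829.
p-value = 2·P(Z > 0.483) ≈ 0.6291, so at α = 0.01 we fail to reject H₀.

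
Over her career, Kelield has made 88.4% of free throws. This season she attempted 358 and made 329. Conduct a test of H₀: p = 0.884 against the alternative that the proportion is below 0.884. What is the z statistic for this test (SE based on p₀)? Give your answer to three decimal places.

p̂ = 329/358 = 0.91899.
Under H₀, SE = √(0.884·0.116/358) = √(0.000286436) = 0.01692.
z = (0.91899 − 0.884)/0.01692 = 0.03499/0.01692 = 2.068.
p-value = P(Z < 2.068) ≈ 0.9807.

z = 2.068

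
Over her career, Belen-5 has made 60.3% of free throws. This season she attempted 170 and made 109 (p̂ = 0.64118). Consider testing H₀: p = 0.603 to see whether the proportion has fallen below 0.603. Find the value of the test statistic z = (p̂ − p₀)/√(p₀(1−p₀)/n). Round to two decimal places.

p̂ = 109/170 ≈ 0.6412.
Standard error under H₀: √(0.603×0.397/170) = 0.0375.
z = (0.6412 − 0.603)/0.0375 = 0.0382/0.0375 = 1.02.

z = 1.02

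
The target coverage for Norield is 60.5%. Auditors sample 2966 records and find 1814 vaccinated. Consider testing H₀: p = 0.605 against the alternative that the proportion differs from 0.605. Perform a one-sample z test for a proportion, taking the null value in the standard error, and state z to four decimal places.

z = 0.7351

p̂ = 1814/2966 = 0.611598.
Under H₀, SE = √(0.605·0.395/2966) = √(8.05715e-05) = 0.008976.
z = (0.611598 − 0.605)/0.008976 = 0.006598/0.008976 = 0.7351.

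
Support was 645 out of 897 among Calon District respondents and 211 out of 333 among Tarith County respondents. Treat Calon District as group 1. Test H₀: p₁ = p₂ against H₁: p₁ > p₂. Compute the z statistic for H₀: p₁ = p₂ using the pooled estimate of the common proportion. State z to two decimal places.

p̂₁ = 645/897 ≈ 0.71906, p̂₂ = 211/333 ≈ 0.63363.
Pooled p̂ = (645+211)/(897+333) = 856/1230 = 0.69593.
SE = √(0.211609 × 0.00411783) = 0.02952.
z = (0.71906 − 0.63363)/0.02952 = 0.08543/0.02952 = 2.89.
p-value = P(Z > 2.894) ≈ 0.0019.

z = 2.89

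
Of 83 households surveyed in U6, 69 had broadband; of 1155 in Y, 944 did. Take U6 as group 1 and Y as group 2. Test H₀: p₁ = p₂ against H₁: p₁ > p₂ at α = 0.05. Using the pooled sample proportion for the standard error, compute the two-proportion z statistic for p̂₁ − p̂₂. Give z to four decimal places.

z = 0.3197

p̂₁ = 69/83 ≈ 0.831325, p̂₂ = 944/1155 ≈ 0.817316.
Pooled p̂ = (69+944)/(83+1155) = 1013/1238 = 0.818255.
SE = √(0.148714 × 0.012914) = 0.043823.
z = (0.831325 − 0.817316)/0.043823 = 0.014009/0.043823 = 0.3197.
p-value = P(Z > 0.320) ≈ 0.3746, so at α = 0.05 we fail to reject H₀.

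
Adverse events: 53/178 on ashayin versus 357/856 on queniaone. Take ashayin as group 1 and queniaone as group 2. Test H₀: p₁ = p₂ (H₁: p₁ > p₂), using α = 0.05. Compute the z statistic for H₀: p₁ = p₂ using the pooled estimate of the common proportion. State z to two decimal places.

p̂₁ = 53/178 ≈ 0.2978, p̂₂ = 357/856 ≈ 0.4171.
Pooled p̂ = (53+357)/(178+856) = 410/1034 = 0.3965.
SE = √(p̂(1−p̂)(1/n₁+1/n₂)) = √(0.3965·0.6035·0.0067862) = √(0.00162388) = 0.0403.
z = (0.2978 − 0.4171)/0.0403 = -0.1193/0.0403 = -2.96.
p-value = P(Z > -2.961) ≈ 0.9985, so at α = 0.05 we fail to reject H₀.

z = -2.96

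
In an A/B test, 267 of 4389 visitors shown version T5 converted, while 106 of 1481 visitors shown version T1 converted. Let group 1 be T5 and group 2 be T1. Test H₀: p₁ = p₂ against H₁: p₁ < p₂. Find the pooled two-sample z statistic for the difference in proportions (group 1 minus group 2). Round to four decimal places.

p̂₁ = 267/4389 = 0.0608339, p̂₂ = 106/1481 = 0.0715733.
Pooled p̂ = (267+106)/(4389+1481) = 373/5870 = 0.0635434.
SE = √(0.0595057 × 0.000903062) = 0.0073306.
z = (0.0608339 − 0.0715733)/0.0073306 = -0.0107394/0.0073306 = -1.4650.
p-value = P(Z < -1.465) ≈ 0.0715.

z = -1.4650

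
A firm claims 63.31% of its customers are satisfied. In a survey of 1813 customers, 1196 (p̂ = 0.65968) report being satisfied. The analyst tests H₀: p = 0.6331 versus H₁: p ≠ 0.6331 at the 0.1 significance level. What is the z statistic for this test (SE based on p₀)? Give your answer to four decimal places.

z = 2.3483

p̂ = 1196/1813 = 0.659680.
Standard error under H₀: √(0.6331×0.3669/1813) = 0.011319.
z = (0.659680 − 0.6331)/0.011319 = 0.026580/0.011319 = 2.3483.
p-value = 2·P(Z > 2.348) ≈ 0.0189; since p < α = 0.1, reject H₀.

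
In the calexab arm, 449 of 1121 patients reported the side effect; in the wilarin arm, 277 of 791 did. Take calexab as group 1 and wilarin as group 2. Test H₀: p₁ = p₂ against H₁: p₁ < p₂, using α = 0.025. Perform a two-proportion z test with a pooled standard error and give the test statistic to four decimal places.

z = 2.2340

p̂₁ = 449/1121 ≈ 0.400535, p̂₂ = 277/791 ≈ 0.350190.
Pooled p̂ = (449+277)/(1121+791) = 726/1912 = 0.379707.
SE = √(0.23553 × 0.00215628) = 0.022536.
z = (0.400535 − 0.350190)/0.022536 = 0.050345/0.022536 = 2.2340.
p-value = P(Z < 2.234) ≈ 0.9873; since p > α = 0.025, fail to reject H₀.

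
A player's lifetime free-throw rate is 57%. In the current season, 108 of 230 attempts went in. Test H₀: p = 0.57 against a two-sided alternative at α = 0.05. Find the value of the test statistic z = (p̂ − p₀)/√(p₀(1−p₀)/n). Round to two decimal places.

z = -3.08

p̂ = 108/230 ≈ 0.4696.
SE = √(p₀(1−p₀)/n) = √(0.2451/230) = 0.0326.
z = (0.4696 − 0.57)/0.0326 = -0.1004/0.0326 = -3.08.
Two-sided p-value ≈ 2·Φ(−3.077) = 0.0021; since p < α = 0.05, reject H₀.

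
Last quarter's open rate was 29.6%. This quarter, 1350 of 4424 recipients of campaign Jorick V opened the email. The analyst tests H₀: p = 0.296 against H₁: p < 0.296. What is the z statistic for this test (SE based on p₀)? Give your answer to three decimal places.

z = 1.334

p̂ = 1350/4424 = 0.30515.
Standard error under H₀: √(0.296×0.704/4424) = 0.00686.
z = (0.30515 − 0.296)/0.00686 = 0.00915/0.00686 = 1.334.
p-value = P(Z < 1.334) ≈ 0.9089.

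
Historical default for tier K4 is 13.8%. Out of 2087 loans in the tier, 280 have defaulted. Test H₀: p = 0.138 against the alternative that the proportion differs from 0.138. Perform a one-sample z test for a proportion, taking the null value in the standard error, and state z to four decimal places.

p̂ = 280/2087 = 0.134164.
Standard error under H₀: √(0.138×0.862/2087) = 0.007550.
z = (0.134164 − 0.138)/0.007550 = -0.003836/0.007550 = -0.5081.
Two-sided p-value ≈ 2·Φ(−0.508) = 0.6114.

z = -0.5081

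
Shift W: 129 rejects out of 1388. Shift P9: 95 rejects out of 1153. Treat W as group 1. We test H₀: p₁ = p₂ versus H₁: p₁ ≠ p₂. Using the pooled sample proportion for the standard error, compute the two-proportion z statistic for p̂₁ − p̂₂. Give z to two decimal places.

p̂₁ = 129/1388 ≈ 0.0929, p̂₂ = 95/1153 ≈ 0.0824.
Pooled p̂ = (129+95)/(1388+1153) = 224/2541 = 0.0882.
SE = √(0.0803831 × 0.00158776) = 0.0113.
z = (0.0929 − 0.0824)/0.0113 = 0.0105/0.0113 = 0.93.

z = 0.93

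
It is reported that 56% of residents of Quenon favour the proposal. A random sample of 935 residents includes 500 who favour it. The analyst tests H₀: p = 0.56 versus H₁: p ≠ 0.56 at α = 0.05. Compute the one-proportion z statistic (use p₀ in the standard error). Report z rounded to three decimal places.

z = -1.555

p̂ = 500/935 = 0.53476.
Standard error under H₀: √(0.56×0.44/935) = 0.01623.
z = (0.53476 − 0.56)/0.01623 = -0.02524/0.01623 = -1.555.
Two-sided p-value ≈ 2·Φ(−1.555) = 0.1200; since p > α = 0.05, fail to reject H₀.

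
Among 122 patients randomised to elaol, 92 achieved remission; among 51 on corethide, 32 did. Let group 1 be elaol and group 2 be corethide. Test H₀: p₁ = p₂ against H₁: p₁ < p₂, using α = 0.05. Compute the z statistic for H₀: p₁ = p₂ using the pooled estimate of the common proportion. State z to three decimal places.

p̂₁ = 92/122 = 0.75410, p̂₂ = 32/51 = 0.62745.
Pooled p̂ = (92+32)/(122+51) = 124/173 = 0.71676.
SE = √(0.203014 × 0.0278046) = 0.07513.
z = (0.75410 − 0.62745)/0.07513 = 0.12665/0.07513 = 1.686.
p-value = P(Z < 1.686) ≈ 0.9541. With α = 0.05, fail to reject H₀.

z = 1.686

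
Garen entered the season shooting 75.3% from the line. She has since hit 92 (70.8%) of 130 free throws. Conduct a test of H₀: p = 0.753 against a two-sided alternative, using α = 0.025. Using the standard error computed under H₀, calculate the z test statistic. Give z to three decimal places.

z = -1.198

p̂ = 92/130 ≈ 0.70769.
SE = √(p₀(1−p₀)/n) = √(0.18599/130) = 0.03782.
z = (0.70769 − 0.753)/0.03782 = -0.04531/0.03782 = -1.198.
Two-sided p-value ≈ 2·Φ(−1.198) = 0.2310. With α = 0.025, fail to reject H₀.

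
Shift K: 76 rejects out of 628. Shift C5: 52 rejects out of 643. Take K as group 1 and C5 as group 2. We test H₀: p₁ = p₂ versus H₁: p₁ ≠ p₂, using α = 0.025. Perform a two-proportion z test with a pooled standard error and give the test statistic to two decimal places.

p̂₁ = 76/628 ≈ 0.12102, p̂₂ = 52/643 ≈ 0.08087.
Pooled p̂ = (76+52)/(628+643) = 128/1271 = 0.10071.
SE = √(p̂(1−p̂)(1/n₁+1/n₂)) = √(0.10071·0.89929·0.00314757) = √(0.000285062) = 0.01688.
z = (0.12102 − 0.08087)/0.01688 = 0.04015/0.01688 = 2.38.
Two-sided p-value ≈ 2·Φ(−2.378) = 0.0174. With α = 0.025, reject H₀.

z = 2.38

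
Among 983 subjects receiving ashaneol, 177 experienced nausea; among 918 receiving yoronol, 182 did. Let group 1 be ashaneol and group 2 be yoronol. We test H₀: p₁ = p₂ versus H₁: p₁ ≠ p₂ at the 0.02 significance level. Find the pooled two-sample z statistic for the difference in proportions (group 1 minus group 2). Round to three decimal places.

z = -1.013

p̂₁ = 177/983 ≈ 0.18006, p̂₂ = 182/918 ≈ 0.19826.
Pooled p̂ = (177+182)/(983+918) = 359/1901 = 0.18885.
SE = √(p̂(1−p̂)(1/n₁+1/n₂)) = √(0.18885·0.81115·0.00210662) = √(0.000322701) = 0.01796.
z = (0.18006 − 0.19826)/0.01796 = -0.01820/0.01796 = -1.013.
Two-sided p-value ≈ 2·Φ(−1.013) = 0.3111; since p > α = 0.02, fail to reject H₀.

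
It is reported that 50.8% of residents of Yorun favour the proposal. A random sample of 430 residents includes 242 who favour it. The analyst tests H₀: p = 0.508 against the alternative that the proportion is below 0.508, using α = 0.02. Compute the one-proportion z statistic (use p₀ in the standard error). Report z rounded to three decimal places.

z = 2.273

p̂ = 242/430 ≈ 0.56279.
SE = √(p₀(1−p₀)/n) = √(0.24994/430) = 0.02411.
z = (0.56279 − 0.508)/0.02411 = 0.05479/0.02411 = 2.273.
p-value = P(Z < 2.273) ≈ 0.9885, so at α = 0.02 we fail to reject H₀.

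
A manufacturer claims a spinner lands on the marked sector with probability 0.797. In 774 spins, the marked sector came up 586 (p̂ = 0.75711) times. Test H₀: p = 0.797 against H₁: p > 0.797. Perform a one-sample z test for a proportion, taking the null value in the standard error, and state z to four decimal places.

p̂ = 586/774 ≈ 0.757106.
Standard error under H₀: √(0.797×0.203/774) = 0.014458.
z = (0.757106 − 0.797)/0.014458 = -0.039894/0.014458 = -2.7593.

z = -2.7593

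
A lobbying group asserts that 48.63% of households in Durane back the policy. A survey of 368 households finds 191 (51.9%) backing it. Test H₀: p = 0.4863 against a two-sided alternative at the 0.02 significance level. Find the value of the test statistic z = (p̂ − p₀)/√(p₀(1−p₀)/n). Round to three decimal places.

p̂ = 191/368 = 0.51902.
Under H₀, SE = √(0.4863·0.5137/368) = √(0.000678838) = 0.02605.
z = (0.51902 − 0.4863)/0.02605 = 0.03272/0.02605 = 1.256.
Two-sided p-value ≈ 2·Φ(−1.256) = 0.2092, so at α = 0.02 we fail to reject H₀.

z = 1.256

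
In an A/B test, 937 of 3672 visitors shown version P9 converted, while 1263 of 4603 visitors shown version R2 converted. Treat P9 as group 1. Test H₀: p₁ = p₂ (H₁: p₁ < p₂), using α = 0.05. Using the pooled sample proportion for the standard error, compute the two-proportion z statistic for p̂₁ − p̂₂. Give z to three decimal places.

z = -1.965

p̂₁ = 937/3672 = 0.25517, p̂₂ = 1263/4603 = 0.27439.
Pooled p̂ = (937+1263)/(3672+4603) = 2200/8275 = 0.26586.
SE = √(0.195179 × 0.000489581) = 0.00978.
z = (0.25517 − 0.27439)/0.00978 = -0.01922/0.00978 = -1.965.
p-value = P(Z < -1.965) ≈ 0.0247, so at α = 0.05 we reject H₀.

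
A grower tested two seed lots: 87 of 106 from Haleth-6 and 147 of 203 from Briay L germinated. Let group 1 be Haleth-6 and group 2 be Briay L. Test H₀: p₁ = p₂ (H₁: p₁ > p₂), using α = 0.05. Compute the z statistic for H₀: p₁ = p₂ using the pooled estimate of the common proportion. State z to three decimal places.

p̂₁ = 87/106 = 0.820755, p̂₂ = 147/203 = 0.724138.
Pooled p̂ = (87+147)/(106+203) = 234/309 = 0.757282.
SE = √(p̂(1−p̂)(1/n₁+1/n₂)) = √(0.757282·0.242718·0.0143601) = √(0.00263947) = 0.051376.
z = (0.820755 − 0.724138)/0.051376 = 0.096617/0.051376 = 1.881.
p-value = P(Z > 1.881) ≈ 0.0300. With α = 0.05, reject H₀.

z = 1.881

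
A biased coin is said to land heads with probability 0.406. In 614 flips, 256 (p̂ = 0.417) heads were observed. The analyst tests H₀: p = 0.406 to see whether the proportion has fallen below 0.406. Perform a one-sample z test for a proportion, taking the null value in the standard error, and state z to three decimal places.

p̂ = 256/614 ≈ 0.41694.
Standard error under H₀: √(0.406×0.594/614) = 0.01982.
z = (0.41694 − 0.406)/0.01982 = 0.01094/0.01982 = 0.552.

z = 0.552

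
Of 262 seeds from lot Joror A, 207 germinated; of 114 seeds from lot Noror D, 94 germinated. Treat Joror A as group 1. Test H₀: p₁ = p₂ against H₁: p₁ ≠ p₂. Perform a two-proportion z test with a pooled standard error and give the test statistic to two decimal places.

z = -0.77

p̂₁ = 207/262 ≈ 0.7901, p̂₂ = 94/114 ≈ 0.8246.
Pooled p̂ = (207+94)/(262+114) = 301/376 = 0.8005.
SE = √(0.159681 × 0.0125887) = 0.0448.
z = (0.7901 − 0.8246)/0.0448 = -0.0345/0.0448 = -0.77.
p-value = 2·P(Z > 0.769) ≈ 0.4418.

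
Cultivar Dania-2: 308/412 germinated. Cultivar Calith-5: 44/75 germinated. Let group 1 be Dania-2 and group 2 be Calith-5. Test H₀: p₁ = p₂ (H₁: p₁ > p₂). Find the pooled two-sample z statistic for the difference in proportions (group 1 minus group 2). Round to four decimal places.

p̂₁ = 308/412 = 0.747573, p̂₂ = 44/75 = 0.586667.
Pooled p̂ = (308+44)/(412+75) = 352/487 = 0.722793.
SE = √(0.200363 × 0.0157605) = 0.056195.
z = (0.747573 − 0.586667)/0.056195 = 0.160906/0.056195 = 2.8634.

z = 2.8634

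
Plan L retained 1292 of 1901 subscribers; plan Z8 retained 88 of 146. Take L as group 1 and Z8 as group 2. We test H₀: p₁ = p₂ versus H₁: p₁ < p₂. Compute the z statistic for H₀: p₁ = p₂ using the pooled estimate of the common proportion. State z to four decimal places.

p̂₁ = 1292/1901 = 0.679642, p̂₂ = 88/146 = 0.602740.
Pooled p̂ = (1292+88)/(1901+146) = 1380/2047 = 0.674157.
SE = √(p̂(1−p̂)(1/n₁+1/n₂)) = √(0.674157·0.325843·0.00737535) = √(0.00162014) = 0.040251.
z = (0.679642 − 0.602740)/0.040251 = 0.076902/0.040251 = 1.9106.
p-value = P(Z < 1.911) ≈ 0.9720.

z = 1.9106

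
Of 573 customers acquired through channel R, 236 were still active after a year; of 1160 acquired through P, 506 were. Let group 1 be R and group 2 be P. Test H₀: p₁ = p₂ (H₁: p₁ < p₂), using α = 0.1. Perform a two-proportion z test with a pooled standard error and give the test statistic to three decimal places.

z = -0.963

p̂₁ = 236/573 ≈ 0.41187, p̂₂ = 506/1160 ≈ 0.43621.
Pooled p̂ = (236+506)/(573+1160) = 742/1733 = 0.42816.
SE = √(0.244839 × 0.00260727) = 0.02527.
z = (0.41187 − 0.43621)/0.02527 = -0.02434/0.02527 = -0.963.
p-value = P(Z < -0.963) ≈ 0.1677. With α = 0.1, fail to reject H₀.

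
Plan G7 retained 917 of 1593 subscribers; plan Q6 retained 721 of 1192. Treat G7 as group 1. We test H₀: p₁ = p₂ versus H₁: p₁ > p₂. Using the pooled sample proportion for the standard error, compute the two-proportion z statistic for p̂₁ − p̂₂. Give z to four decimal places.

z = -1.5504

p̂₁ = 917/1593 ≈ 0.575643, p̂₂ = 721/1192 ≈ 0.604866.
Pooled p̂ = (917+721)/(1593+1192) = 1638/2785 = 0.588151.
SE = √(0.242229 × 0.00146667) = 0.018849.
z = (0.575643 − 0.604866)/0.018849 = -0.029223/0.018849 = -1.5504.
p-value = P(Z > -1.550) ≈ 0.9395.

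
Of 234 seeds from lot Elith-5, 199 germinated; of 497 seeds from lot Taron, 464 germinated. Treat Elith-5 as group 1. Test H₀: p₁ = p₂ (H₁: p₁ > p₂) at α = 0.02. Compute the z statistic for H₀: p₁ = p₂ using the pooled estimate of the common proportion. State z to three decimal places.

p̂₁ = 199/234 ≈ 0.850427, p̂₂ = 464/497 ≈ 0.933602.
Pooled p̂ = (199+464)/(234+497) = 663/731 = 0.906977.
SE = √(p̂(1−p̂)(1/n₁+1/n₂)) = √(0.906977·0.093023·0.00628558) = √(0.000530314) = 0.023029.
z = (0.850427 − 0.933602)/0.023029 = -0.083175/0.023029 = -3.612.
p-value = P(Z > -3.612) ≈ 0.9998, so at α = 0.02 we fail to reject H₀.

z = -3.612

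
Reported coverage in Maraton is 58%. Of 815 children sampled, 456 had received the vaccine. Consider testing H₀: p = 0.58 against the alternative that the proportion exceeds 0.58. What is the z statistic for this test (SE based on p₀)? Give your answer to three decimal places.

p̂ = 456/815 = 0.55951.
Under H₀, SE = √(0.58·0.42/815) = √(0.000298896) = 0.01729.
z = (0.55951 − 0.58)/0.01729 = -0.02049/0.01729 = -1.185.
p-value = P(Z > -1.185) ≈ 0.8820.

z = -1.185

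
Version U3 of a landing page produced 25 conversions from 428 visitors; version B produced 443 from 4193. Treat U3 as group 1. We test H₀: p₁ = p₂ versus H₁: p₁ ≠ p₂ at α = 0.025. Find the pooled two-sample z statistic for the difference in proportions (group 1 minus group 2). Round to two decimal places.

z = -3.09

p̂₁ = 25/428 ≈ 0.0584, p̂₂ = 443/4193 ≈ 0.1057.
Pooled p̂ = (25+443)/(428+4193) = 468/4621 = 0.1013.
SE = √(0.0910198 × 0.00257494) = 0.0153.
z = (0.0584 − 0.1057)/0.0153 = -0.0473/0.0153 = -3.09.
p-value = 2·P(Z > 3.086) ≈ 0.0020, so at α = 0.025 we reject H₀.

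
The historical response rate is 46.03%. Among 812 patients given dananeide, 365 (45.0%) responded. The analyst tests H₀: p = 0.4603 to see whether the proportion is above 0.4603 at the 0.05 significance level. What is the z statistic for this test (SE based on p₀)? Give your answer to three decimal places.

p̂ = 365/812 ≈ 0.44951.
Standard error under H₀: √(0.4603×0.5397/812) = 0.01749.
z = (0.44951 − 0.4603)/0.01749 = -0.01079/0.01749 = -0.617.
p-value = P(Z > -0.617) ≈ 0.7314, so at α = 0.05 we fail to reject H₀.

z = -0.617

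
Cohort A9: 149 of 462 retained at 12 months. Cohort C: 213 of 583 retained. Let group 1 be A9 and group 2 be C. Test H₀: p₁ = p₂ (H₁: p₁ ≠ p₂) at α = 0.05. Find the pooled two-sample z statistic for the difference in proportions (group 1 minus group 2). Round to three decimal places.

z = -1.445

p̂₁ = 149/462 ≈ 0.32251, p̂₂ = 213/583 ≈ 0.36535.
Pooled p̂ = (149+213)/(462+583) = 362/1045 = 0.34641.
SE = √(0.226411 × 0.00387977) = 0.02964.
z = (0.32251 − 0.36535)/0.02964 = -0.04284/0.02964 = -1.445.
p-value = 2·P(Z > 1.445) ≈ 0.1483; since p > α = 0.05, fail to reject H₀.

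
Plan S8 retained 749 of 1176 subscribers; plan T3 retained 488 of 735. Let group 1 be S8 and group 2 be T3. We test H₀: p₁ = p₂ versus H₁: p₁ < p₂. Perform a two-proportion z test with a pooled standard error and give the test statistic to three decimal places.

z = -1.204

p̂₁ = 749/1176 ≈ 0.63690, p̂₂ = 488/735 ≈ 0.66395.
Pooled p̂ = (749+488)/(1176+735) = 1237/1911 = 0.64731.
SE = √(0.228301 × 0.00221088) = 0.02247.
z = (0.63690 − 0.66395)/0.02247 = -0.02705/0.02247 = -1.204.
p-value = P(Z < -1.204) ≈ 0.1144.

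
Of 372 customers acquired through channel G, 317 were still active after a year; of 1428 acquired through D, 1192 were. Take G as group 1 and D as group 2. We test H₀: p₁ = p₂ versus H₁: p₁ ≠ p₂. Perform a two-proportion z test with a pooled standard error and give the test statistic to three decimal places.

z = 0.813

p̂₁ = 317/372 = 0.85215, p̂₂ = 1192/1428 = 0.83473.
Pooled p̂ = (317+1192)/(372+1428) = 1509/1800 = 0.83833.
SE = √(p̂(1−p̂)(1/n₁+1/n₂)) = √(0.83833·0.16167·0.00338845) = √(0.000459239) = 0.02143.
z = (0.85215 − 0.83473)/0.02143 = 0.01742/0.02143 = 0.813.
p-value = 2·P(Z > 0.813) ≈ 0.4164.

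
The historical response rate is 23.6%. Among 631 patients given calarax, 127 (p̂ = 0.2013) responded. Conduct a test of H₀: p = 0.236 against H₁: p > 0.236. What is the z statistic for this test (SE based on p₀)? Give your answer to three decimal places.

z = -2.055

p̂ = 127/631 = 0.20127.
Standard error under H₀: √(0.236×0.764/631) = 0.01690.
z = (0.20127 − 0.236)/0.01690 = -0.03473/0.01690 = -2.055.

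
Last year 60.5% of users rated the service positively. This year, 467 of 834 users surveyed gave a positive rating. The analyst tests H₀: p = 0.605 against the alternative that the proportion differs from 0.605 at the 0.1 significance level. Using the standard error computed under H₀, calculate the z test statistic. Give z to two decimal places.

p̂ = 467/834 = 0.5600.
Under H₀, SE = √(0.605·0.395/834) = √(0.000286541) = 0.0169.
z = (0.5600 − 0.605)/0.0169 = -0.0450/0.0169 = -2.66.
Two-sided p-value ≈ 2·Φ(−2.661) = 0.0078. With α = 0.1, reject H₀.

z = -2.66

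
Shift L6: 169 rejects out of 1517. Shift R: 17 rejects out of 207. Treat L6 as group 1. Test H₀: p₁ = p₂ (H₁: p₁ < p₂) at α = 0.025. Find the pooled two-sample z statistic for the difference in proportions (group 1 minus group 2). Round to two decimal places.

p̂₁ = 169/1517 = 0.1114, p̂₂ = 17/207 = 0.0821.
Pooled p̂ = (169+17)/(1517+207) = 186/1724 = 0.1079.
SE = √(0.0962487 × 0.00549011) = 0.0230.
z = (0.1114 − 0.0821)/0.0230 = 0.0293/0.0230 = 1.27.
p-value = P(Z < 1.274) ≈ 0.8986, so at α = 0.025 we fail to reject H₀.

z = 1.27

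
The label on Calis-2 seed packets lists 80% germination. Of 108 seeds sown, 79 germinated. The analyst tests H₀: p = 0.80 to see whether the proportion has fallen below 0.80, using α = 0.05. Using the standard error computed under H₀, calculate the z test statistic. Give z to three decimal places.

z = -1.780

p̂ = 79/108 = 0.73148.
SE = √(p₀(1−p₀)/n) = √(0.16/108) = 0.03849.
z = (0.73148 − 0.8)/0.03849 = -0.06852/0.03849 = -1.780.
p-value = P(Z < -1.780) ≈ 0.0375, so at α = 0.05 we reject H₀.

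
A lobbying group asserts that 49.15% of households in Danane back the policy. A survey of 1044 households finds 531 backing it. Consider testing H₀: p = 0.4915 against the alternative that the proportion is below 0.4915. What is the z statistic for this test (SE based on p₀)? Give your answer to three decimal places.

p̂ = 531/1044 = 0.50862.
Standard error under H₀: √(0.4915×0.5085/1044) = 0.01547.
z = (0.50862 − 0.4915)/0.01547 = 0.01712/0.01547 = 1.107.

z = 1.107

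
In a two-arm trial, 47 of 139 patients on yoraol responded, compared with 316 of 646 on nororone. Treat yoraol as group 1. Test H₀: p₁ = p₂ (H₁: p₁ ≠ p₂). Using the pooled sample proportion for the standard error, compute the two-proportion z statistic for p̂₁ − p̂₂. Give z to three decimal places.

z = -3.240

p̂₁ = 47/139 ≈ 0.33813, p̂₂ = 316/646 ≈ 0.48916.
Pooled p̂ = (47+316)/(139+646) = 363/785 = 0.46242.
SE = √(p̂(1−p̂)(1/n₁+1/n₂)) = √(0.46242·0.53758·0.00874223) = √(0.00217321) = 0.04662.
z = (0.33813 − 0.48916)/0.04662 = -0.15103/0.04662 = -3.240.
Two-sided p-value ≈ 2·Φ(−3.240) = 0.0012.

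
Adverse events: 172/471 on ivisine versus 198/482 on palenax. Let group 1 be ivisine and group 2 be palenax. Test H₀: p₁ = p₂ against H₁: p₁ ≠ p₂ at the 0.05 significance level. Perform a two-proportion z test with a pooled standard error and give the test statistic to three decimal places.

p̂₁ = 172/471 ≈ 0.36518, p̂₂ = 198/482 ≈ 0.41079.
Pooled p̂ = (172+198)/(471+482) = 370/953 = 0.38825.
SE = √(p̂(1−p̂)(1/n₁+1/n₂)) = √(0.38825·0.61175·0.00419783) = √(0.000997033) = 0.03158.
z = (0.36518 − 0.41079)/0.03158 = -0.04561/0.03158 = -1.444.
p-value = 2·P(Z > 1.444) ≈ 0.1486; since p > α = 0.05, fail to reject H₀.

z = -1.444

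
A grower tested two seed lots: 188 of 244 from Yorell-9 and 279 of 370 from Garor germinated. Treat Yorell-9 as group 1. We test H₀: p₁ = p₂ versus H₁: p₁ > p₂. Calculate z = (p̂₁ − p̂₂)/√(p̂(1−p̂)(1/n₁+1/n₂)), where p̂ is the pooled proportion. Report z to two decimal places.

z = 0.47

p̂₁ = 188/244 = 0.7705, p̂₂ = 279/370 = 0.7541.
Pooled p̂ = (188+279)/(244+370) = 467/614 = 0.7606.
SE = √(p̂(1−p̂)(1/n₁+1/n₂)) = √(0.7606·0.2394·0.00680106) = √(0.00123844) = 0.0352.
z = (0.7705 − 0.7541)/0.0352 = 0.0164/0.0352 = 0.47.
p-value = P(Z > 0.467) ≈ 0.3202.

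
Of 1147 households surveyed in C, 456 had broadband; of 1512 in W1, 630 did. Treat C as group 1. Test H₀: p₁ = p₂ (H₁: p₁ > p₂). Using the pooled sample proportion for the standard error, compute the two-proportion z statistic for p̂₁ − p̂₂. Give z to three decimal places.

z = -0.993

p̂₁ = 456/1147 ≈ 0.39756, p̂₂ = 630/1512 ≈ 0.41667.
Pooled p̂ = (456+630)/(1147+1512) = 1086/2659 = 0.40842.
SE = √(p̂(1−p̂)(1/n₁+1/n₂)) = √(0.40842·0.59158·0.00153322) = √(0.000370446) = 0.01925.
z = (0.39756 − 0.41667)/0.01925 = -0.01911/0.01925 = -0.993.
p-value = P(Z > -0.993) ≈ 0.8396.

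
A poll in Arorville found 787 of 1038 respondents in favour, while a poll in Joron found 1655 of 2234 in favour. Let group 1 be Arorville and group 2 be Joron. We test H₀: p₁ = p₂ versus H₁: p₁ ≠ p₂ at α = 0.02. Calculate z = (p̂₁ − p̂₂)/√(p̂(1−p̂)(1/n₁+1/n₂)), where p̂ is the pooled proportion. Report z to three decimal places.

p̂₁ = 787/1038 = 0.758189, p̂₂ = 1655/2234 = 0.740824.
Pooled p̂ = (787+1655)/(1038+2234) = 2442/3272 = 0.746333.
SE = √(0.18932 × 0.00141102) = 0.016344.
z = (0.758189 − 0.740824)/0.016344 = 0.017365/0.016344 = 1.062.
p-value = 2·P(Z > 1.062) ≈ 0.2880, so at α = 0.02 we fail to reject H₀.

z = 1.062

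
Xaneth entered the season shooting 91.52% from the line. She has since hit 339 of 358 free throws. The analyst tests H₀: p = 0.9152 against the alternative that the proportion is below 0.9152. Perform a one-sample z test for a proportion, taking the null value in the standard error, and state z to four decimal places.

z = 2.1549

p̂ = 339/358 = 0.9469274.
SE = √(p₀(1−p₀)/n) = √(0.077609/358) = 0.0147236.
z = (0.9469274 − 0.9152)/0.0147236 = 0.0317274/0.0147236 = 2.1549.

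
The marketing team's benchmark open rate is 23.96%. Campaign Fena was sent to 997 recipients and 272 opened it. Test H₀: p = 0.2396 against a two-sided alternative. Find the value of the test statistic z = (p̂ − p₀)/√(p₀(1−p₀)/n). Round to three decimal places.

z = 2.457

p̂ = 272/997 ≈ 0.27282.
Standard error under H₀: √(0.2396×0.7604/997) = 0.01352.
z = (0.27282 − 0.2396)/0.01352 = 0.03322/0.01352 = 2.457.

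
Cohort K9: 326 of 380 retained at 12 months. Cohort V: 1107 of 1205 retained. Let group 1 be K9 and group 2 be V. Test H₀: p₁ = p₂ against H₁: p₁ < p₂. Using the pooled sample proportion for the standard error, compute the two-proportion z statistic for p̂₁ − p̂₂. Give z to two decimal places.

p̂₁ = 326/380 = 0.8579, p̂₂ = 1107/1205 = 0.9187.
Pooled p̂ = (326+1107)/(380+1205) = 1433/1585 = 0.9041.
SE = √(0.0867024 × 0.00346145) = 0.0173.
z = (0.8579 − 0.9187)/0.0173 = -0.0608/0.0173 = -3.51.
p-value = P(Z < -3.508) ≈ 0.0002.

z = -3.51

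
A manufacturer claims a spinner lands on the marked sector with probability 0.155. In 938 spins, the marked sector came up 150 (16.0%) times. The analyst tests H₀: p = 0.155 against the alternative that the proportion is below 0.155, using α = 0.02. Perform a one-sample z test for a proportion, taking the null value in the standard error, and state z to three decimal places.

p̂ = 150/938 ≈ 0.159915.
SE = √(p₀(1−p₀)/n) = √(0.13098/938) = 0.011817.
z = (0.159915 − 0.155)/0.011817 = 0.004915/0.011817 = 0.416.
p-value = P(Z < 0.416) ≈ 0.6613, so at α = 0.02 we fail to reject H₀.

z = 0.416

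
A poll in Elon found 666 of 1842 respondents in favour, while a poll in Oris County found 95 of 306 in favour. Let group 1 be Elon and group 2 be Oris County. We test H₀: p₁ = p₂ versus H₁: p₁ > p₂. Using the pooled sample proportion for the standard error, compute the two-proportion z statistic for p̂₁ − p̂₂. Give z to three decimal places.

z = 1.731

p̂₁ = 666/1842 = 0.361564, p̂₂ = 95/306 = 0.310458.
Pooled p̂ = (666+95)/(1842+306) = 761/2148 = 0.354283.
SE = √(0.228767 × 0.00381086) = 0.029526.
z = (0.361564 − 0.310458)/0.029526 = 0.051106/0.029526 = 1.731.
p-value = P(Z > 1.731) ≈ 0.0417.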